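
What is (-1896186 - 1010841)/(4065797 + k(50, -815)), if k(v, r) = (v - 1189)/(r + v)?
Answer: -130816215/182960932 ≈ -0.71500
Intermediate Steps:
k(v, r) = (-1189 + v)/(r + v)
(-1896186 - 1010841)/(4065797 + k(50, -815)) = (-1896186 - 1010841)/(4065797 + (-1189 + 50)/(-815 + 50)) = -2907027/(4065797 - 1139/(-765)) = -2907027/(4065797 - 1/765*(-1139)) = -2907027/(4065797 + 67/45) = -2907027/182960932/45 = -2907027*45/182960932 = -130816215/182960932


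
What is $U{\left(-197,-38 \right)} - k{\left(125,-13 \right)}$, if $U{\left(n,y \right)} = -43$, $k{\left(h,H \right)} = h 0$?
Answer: $-43$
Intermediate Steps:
$k{\left(h,H \right)} = 0$
$U{\left(-197,-38 \right)} - k{\left(125,-13 \right)} = -43 - 0 = -43 + 0 = -43$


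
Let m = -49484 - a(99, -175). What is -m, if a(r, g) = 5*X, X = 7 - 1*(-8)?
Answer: 49559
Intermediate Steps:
X = 15 (X = 7 + 8 = 15)
a(r, g) = 75 (a(r, g) = 5*15 = 75)
m = -49559 (m = -49484 - 1*75 = -49484 - 75 = -49559)
-m = -1*(-49559) = 49559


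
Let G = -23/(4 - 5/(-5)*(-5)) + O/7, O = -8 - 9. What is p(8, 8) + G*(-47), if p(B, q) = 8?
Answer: -6712/7 ≈ -958.86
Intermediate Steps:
O = -17
G = 144/7 (G = -23/(4 - 5/(-5)*(-5)) - 17/7 = -23/(4 - 5*(-⅕)*(-5)) - 17*⅐ = -23/(4 + 1*(-5)) - 17/7 = -23/(4 - 5) - 17/7 = -23/(-1) - 17/7 = -23*(-1) - 17/7 = 23 - 17/7 = 144/7 ≈ 20.571)
p(8, 8) + G*(-47) = 8 + (144/7)*(-47) = 8 - 6768/7 = -6712/7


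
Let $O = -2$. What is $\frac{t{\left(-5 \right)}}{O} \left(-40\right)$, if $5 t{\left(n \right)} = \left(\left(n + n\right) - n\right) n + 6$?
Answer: $124$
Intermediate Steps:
$t{\left(n \right)} = \frac{6}{5} + \frac{n^{2}}{5}$ ($t{\left(n \right)} = \frac{\left(\left(n + n\right) - n\right) n + 6}{5} = \frac{\left(2 n - n\right) n + 6}{5} = \frac{n n + 6}{5} = \frac{n^{2} + 6}{5} = \frac{6 + n^{2}}{5} = \frac{6}{5} + \frac{n^{2}}{5}$)
$\frac{t{\left(-5 \right)}}{O} \left(-40\right) = \frac{\frac{6}{5} + \frac{\left(-5\right)^{2}}{5}}{-2} \left(-40\right) = \left(\frac{6}{5} + \frac{1}{5} \cdot 25\right) \left(- \frac{1}{2}\right) \left(-40\right) = \left(\frac{6}{5} + 5\right) \left(- \frac{1}{2}\right) \left(-40\right) = \frac{31}{5} \left(- \frac{1}{2}\right) \left(-40\right) = \left(- \frac{31}{10}\right) \left(-40\right) = 124$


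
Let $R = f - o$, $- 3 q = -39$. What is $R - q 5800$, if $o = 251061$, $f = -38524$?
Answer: $-364985$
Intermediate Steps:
$q = 13$ ($q = \left(- \frac{1}{3}\right) \left(-39\right) = 13$)
$R = -289585$ ($R = -38524 - 251061 = -289585$)
$R - q 5800 = -289585 - 13 \cdot 5800 = -289585 - 75400 = -364985$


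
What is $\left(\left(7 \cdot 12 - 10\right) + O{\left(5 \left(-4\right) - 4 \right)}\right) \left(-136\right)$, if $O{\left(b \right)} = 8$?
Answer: $-11152$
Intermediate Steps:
$\left(\left(7 \cdot 12 - 10\right) + O{\left(5 \left(-4\right) - 4 \right)}\right) \left(-136\right) = \left(\left(7 \cdot 12 - 10\right) + 8\right) \left(-136\right) = \left(\left(84 - 10\right) + 8\right) \left(-136\right) = \left(74 + 8\right) \left(-136\right) = 82 \left(-136\right) = -11152$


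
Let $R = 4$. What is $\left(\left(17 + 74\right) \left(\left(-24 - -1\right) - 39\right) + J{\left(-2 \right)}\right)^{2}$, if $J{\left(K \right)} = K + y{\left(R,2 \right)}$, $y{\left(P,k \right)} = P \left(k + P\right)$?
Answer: $31584400$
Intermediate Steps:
$y{\left(P,k \right)} = P \left(P + k\right)$
$J{\left(K \right)} = 24 + K$ ($J{\left(K \right)} = K + 4 \left(4 + 2\right) = K + 4 \cdot 6 = K + 24 = 24 + K$)
$\left(\left(17 + 74\right) \left(\left(-24 - -1\right) - 39\right) + J{\left(-2 \right)}\right)^{2} = \left(\left(17 + 74\right) \left(\left(-24 - -1\right) - 39\right) + \left(24 - 2\right)\right)^{2} = \left(91 \left(\left(-24 + 1\right) - 39\right) + 22\right)^{2} = \left(91 \left(-23 - 39\right) + 22\right)^{2} = \left(91 \left(-62\right) + 22\right)^{2} = \left(-5642 + 22\right)^{2} = \left(-5620\right)^{2} = 31584400$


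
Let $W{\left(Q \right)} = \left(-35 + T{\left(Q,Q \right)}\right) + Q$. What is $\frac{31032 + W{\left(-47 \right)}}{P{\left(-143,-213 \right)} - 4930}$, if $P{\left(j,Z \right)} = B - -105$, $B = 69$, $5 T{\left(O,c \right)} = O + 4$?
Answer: $- \frac{154707}{23780} \approx -6.5058$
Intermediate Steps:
$T{\left(O,c \right)} = \frac{4}{5} + \frac{O}{5}$ ($T{\left(O,c \right)} = \frac{O + 4}{5} = \frac{4 + O}{5} = \frac{4}{5} + \frac{O}{5}$)
$P{\left(j,Z \right)} = 174$ ($P{\left(j,Z \right)} = 69 - -105 = 69 + 105 = 174$)
$W{\left(Q \right)} = - \frac{171}{5} + \frac{6 Q}{5}$ ($W{\left(Q \right)} = \left(-35 + \left(\frac{4}{5} + \frac{Q}{5}\right)\right) + Q = \left(- \frac{171}{5} + \frac{Q}{5}\right) + Q = - \frac{171}{5} + \frac{6 Q}{5}$)
$\frac{31032 + W{\left(-47 \right)}}{P{\left(-143,-213 \right)} - 4930} = \frac{31032 + \left(- \frac{171}{5} + \frac{6}{5} \left(-47\right)\right)}{174 - 4930} = \frac{31032 - \frac{453}{5}}{-4756} = \left(31032 - \frac{453}{5}\right) \left(- \frac{1}{4756}\right) = \frac{154707}{5} \left(- \frac{1}{4756}\right) = - \frac{154707}{23780}$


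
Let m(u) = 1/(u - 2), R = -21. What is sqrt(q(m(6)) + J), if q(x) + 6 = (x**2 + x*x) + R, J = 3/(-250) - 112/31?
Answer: I*sqrt(293104070)/3100 ≈ 5.5227*I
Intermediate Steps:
m(u) = 1/(-2 + u)
J = -28093/7750 (J = 3*(-1/250) - 112*1/31 = -3/250 - 112/31 = -28093/7750 ≈ -3.6249)
q(x) = -27 + 2*x**2 (q(x) = -6 + ((x**2 + x*x) - 21) = -6 + ((x**2 + x**2) - 21) = -6 + (2*x**2 - 21) = -6 + (-21 + 2*x**2) = -27 + 2*x**2)
sqrt(q(m(6)) + J) = sqrt((-27 + 2*(1/(-2 + 6))**2) - 28093/7750) = sqrt((-27 + 2*(1/4)**2) - 28093/7750) = sqrt((-27 + 2*(1/16)) - 28093/7750) = sqrt((-27 + 1/8) - 28093/7750) = sqrt(-215/8 - 28093/7750) = sqrt(-945497/31000) = I*sqrt(293104070)/3100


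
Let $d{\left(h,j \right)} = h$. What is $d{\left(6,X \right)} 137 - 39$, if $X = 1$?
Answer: $783$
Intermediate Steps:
$d{\left(6,X \right)} 137 - 39 = 6 \cdot 137 - 39 = 822 - 39 = 783$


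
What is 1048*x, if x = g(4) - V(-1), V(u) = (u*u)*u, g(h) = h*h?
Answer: 17816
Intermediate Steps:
g(h) = h²
V(u) = u³ (V(u) = u²*u = u³)
x = 17 (x = 4² - 1*(-1)³ = 16 - 1*(-1) = 16 + 1 = 17)
1048*x = 1048*17 = 17816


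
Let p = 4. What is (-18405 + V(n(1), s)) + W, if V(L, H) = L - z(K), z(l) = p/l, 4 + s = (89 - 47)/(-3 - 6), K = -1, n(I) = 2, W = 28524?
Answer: 10125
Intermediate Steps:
s = -26/3 (s = -4 + (89 - 47)/(-3 - 6) = -4 + 42/(-9) = -4 + 42*(-⅑) = -4 - 14/3 = -26/3 ≈ -8.6667)
z(l) = 4/l
V(L, H) = 4 + L (V(L, H) = L - 4/(-1) = L - 4*(-1) = L - 1*(-4) = L + 4 = 4 + L)
(-18405 + V(n(1), s)) + W = (-18405 + (4 + 2)) + 28524 = (-18405 + 6) + 28524 = -18399 + 28524 = 10125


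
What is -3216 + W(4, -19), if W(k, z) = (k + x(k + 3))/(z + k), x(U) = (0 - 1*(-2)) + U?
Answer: -48253/15 ≈ -3216.9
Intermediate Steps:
x(U) = 2 + U (x(U) = (0 + 2) + U = 2 + U)
W(k, z) = (5 + 2*k)/(k + z) (W(k, z) = (k + (2 + (k + 3)))/(z + k) = (k + (2 + (3 + k)))/(k + z) = (k + (5 + k))/(k + z) = (5 + 2*k)/(k + z))
-3216 + W(4, -19) = -3216 + (5 + 2*4)/(4 - 19) = -3216 + (5 + 8)/(-15) = -3216 - 1/15*13 = -3216 - 13/15 = -48253/15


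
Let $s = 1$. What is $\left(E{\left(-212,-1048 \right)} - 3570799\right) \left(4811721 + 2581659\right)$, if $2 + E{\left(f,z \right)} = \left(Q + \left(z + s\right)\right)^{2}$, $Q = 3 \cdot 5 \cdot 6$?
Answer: $-19629069017760$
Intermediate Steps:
$Q = 90$ ($Q = 15 \cdot 6 = 90$)
$E{\left(f,z \right)} = -2 + \left(91 + z\right)^{2}$ ($E{\left(f,z \right)} = -2 + \left(90 + \left(z + 1\right)\right)^{2} = -2 + \left(90 + \left(1 + z\right)\right)^{2} = -2 + \left(91 + z\right)^{2}$)
$\left(E{\left(-212,-1048 \right)} - 3570799\right) \left(4811721 + 2581659\right) = \left(\left(-2 + \left(91 - 1048\right)^{2}\right) - 3570799\right) \left(4811721 + 2581659\right) = \left(\left(-2 + \left(-957\right)^{2}\right) - 3570799\right) 7393380 = \left(\left(-2 + 915849\right) - 3570799\right) 7393380 = \left(915847 - 3570799\right) 7393380 = \left(-2654952\right) 7393380 = -19629069017760$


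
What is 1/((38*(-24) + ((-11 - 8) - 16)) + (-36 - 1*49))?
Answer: -1/1032 ≈ -0.00096899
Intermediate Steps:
1/((38*(-24) + ((-11 - 8) - 16)) + (-36 - 1*49)) = 1/((-912 + (-19 - 16)) + (-36 - 49)) = 1/((-912 - 35) - 85) = 1/(-947 - 85) = 1/(-1032) = -1/1032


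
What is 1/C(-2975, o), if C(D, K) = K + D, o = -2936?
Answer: -1/5911 ≈ -0.00016918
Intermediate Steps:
C(D, K) = D + K
1/C(-2975, o) = 1/(-2975 - 2936) = 1/(-5911) = -1/5911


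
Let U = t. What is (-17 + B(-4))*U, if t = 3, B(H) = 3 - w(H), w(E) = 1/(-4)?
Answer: -165/4 ≈ -41.250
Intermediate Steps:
w(E) = -¼
B(H) = 13/4 (B(H) = 3 - 1*(-¼) = 3 + ¼ = 13/4)
U = 3
(-17 + B(-4))*U = (-17 + 13/4)*3 = -55/4*3 = -165/4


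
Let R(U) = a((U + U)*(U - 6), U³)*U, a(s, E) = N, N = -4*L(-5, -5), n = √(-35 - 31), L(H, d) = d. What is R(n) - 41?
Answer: -41 + 20*I*√66 ≈ -41.0 + 162.48*I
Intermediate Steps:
n = I*√66 (n = √(-66) = I*√66 ≈ 8.124*I)
N = 20 (N = -4*(-5) = 20)
a(s, E) = 20
R(U) = 20*U
R(n) - 41 = 20*(I*√66) - 41 = 20*I*√66 - 41 = -41 + 20*I*√66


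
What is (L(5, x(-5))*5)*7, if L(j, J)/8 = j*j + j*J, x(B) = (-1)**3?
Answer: 5600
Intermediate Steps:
x(B) = -1
L(j, J) = 8*j**2 + 8*J*j (L(j, J) = 8*(j*j + j*J) = 8*(j**2 + J*j) = 8*j**2 + 8*J*j)
(L(5, x(-5))*5)*7 = ((8*5*(-1 + 5))*5)*7 = ((8*5*4)*5)*7 = (160*5)*7 = 800*7 = 5600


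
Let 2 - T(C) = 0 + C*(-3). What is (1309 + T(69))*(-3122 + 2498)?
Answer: -947232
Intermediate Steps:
T(C) = 2 + 3*C (T(C) = 2 - (0 + C*(-3)) = 2 - (0 - 3*C) = 2 - (-3)*C = 2 + 3*C)
(1309 + T(69))*(-3122 + 2498) = (1309 + (2 + 3*69))*(-3122 + 2498) = (1309 + (2 + 207))*(-624) = (1309 + 209)*(-624) = 1518*(-624) = -947232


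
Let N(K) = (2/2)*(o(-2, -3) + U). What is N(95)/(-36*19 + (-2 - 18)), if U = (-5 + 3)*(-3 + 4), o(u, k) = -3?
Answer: 5/704 ≈ 0.0071023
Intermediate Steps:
U = -2 (U = -2*1 = -2)
N(K) = -5 (N(K) = (2/2)*(-3 - 2) = (2*(½))*(-5) = 1*(-5) = -5)
N(95)/(-36*19 + (-2 - 18)) = -5/(-36*19 + (-2 - 18)) = -5/(-684 - 20) = -5/(-704) = -5*(-1/704) = 5/704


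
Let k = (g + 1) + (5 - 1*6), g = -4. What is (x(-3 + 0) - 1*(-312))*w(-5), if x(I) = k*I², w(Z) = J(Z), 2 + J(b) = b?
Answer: -1932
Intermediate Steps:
J(b) = -2 + b
w(Z) = -2 + Z
k = -4 (k = (-4 + 1) + (5 - 1*6) = -3 + (5 - 6) = -3 - 1 = -4)
x(I) = -4*I²
(x(-3 + 0) - 1*(-312))*w(-5) = (-4*(-3 + 0)² - 1*(-312))*(-2 - 5) = (-4*(-3)² + 312)*(-7) = (-4*9 + 312)*(-7) = (-36 + 312)*(-7) = 276*(-7) = -1932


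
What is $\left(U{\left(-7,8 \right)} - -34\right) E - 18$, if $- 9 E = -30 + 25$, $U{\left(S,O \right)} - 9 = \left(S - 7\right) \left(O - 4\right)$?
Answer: $- \frac{227}{9} \approx -25.222$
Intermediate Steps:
$U{\left(S,O \right)} = 9 + \left(-7 + S\right) \left(-4 + O\right)$ ($U{\left(S,O \right)} = 9 + \left(S - 7\right) \left(O - 4\right) = 9 + \left(-7 + S\right) \left(-4 + O\right)$)
$E = \frac{5}{9}$ ($E = - \frac{-30 + 25}{9} = \left(- \frac{1}{9}\right) \left(-5\right) = \frac{5}{9} \approx 0.55556$)
$\left(U{\left(-7,8 \right)} - -34\right) E - 18 = \left(\left(37 - 56 - -28 + 8 \left(-7\right)\right) - -34\right) \frac{5}{9} - 18 = \left(\left(37 - 56 + 28 - 56\right) + 34\right) \frac{5}{9} - 18 = \left(-47 + 34\right) \frac{5}{9} - 18 = \left(-13\right) \frac{5}{9} - 18 = - \frac{65}{9} - 18 = - \frac{227}{9}$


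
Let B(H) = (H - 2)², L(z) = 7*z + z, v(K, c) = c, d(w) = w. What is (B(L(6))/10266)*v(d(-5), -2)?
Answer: -2116/5133 ≈ -0.41223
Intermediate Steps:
L(z) = 8*z
B(H) = (-2 + H)²
(B(L(6))/10266)*v(d(-5), -2) = ((-2 + 8*6)²/10266)*(-2) = ((-2 + 48)²*(1/10266))*(-2) = (46²*(1/10266))*(-2) = (2116*(1/10266))*(-2) = (1058/5133)*(-2) = -2116/5133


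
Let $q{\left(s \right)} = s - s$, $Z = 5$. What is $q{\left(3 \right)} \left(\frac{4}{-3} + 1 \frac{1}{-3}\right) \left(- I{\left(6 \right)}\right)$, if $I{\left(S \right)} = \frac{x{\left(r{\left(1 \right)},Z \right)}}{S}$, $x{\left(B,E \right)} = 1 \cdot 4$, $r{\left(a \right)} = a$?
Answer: $0$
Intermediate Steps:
$x{\left(B,E \right)} = 4$
$I{\left(S \right)} = \frac{4}{S}$
$q{\left(s \right)} = 0$
$q{\left(3 \right)} \left(\frac{4}{-3} + 1 \frac{1}{-3}\right) \left(- I{\left(6 \right)}\right) = 0 \left(\frac{4}{-3} + 1 \frac{1}{-3}\right) \left(- \frac{4}{6}\right) = 0 \left(4 \left(- \frac{1}{3}\right) + 1 \left(- \frac{1}{3}\right)\right) \left(- \frac{4}{6}\right) = 0 \left(- \frac{4}{3} - \frac{1}{3}\right) \left(\left(-1\right) \frac{2}{3}\right) = 0 \left(- \frac{5}{3}\right) \left(- \frac{2}{3}\right) = 0 \left(- \frac{2}{3}\right) = 0$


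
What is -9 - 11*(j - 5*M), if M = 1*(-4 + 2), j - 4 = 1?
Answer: -174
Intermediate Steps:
j = 5 (j = 4 + 1 = 5)
M = -2 (M = 1*(-2) = -2)
-9 - 11*(j - 5*M) = -9 - 11*(5 - 5*(-2)) = -9 - 11*(5 + 10) = -9 - 11*15 = -9 - 165 = -174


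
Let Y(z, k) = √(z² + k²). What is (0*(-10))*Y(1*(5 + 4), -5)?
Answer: 0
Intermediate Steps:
Y(z, k) = √(k² + z²)
(0*(-10))*Y(1*(5 + 4), -5) = (0*(-10))*√((-5)² + (1*(5 + 4))²) = 0*√(25 + (1*9)²) = 0*√(25 + 9²) = 0*√(25 + 81) = 0*√106 = 0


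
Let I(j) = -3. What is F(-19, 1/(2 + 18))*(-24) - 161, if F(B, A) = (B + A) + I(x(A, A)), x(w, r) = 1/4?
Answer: 1829/5 ≈ 365.80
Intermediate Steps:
x(w, r) = ¼
F(B, A) = -3 + A + B (F(B, A) = (B + A) - 3 = (A + B) - 3 = -3 + A + B)
F(-19, 1/(2 + 18))*(-24) - 161 = (-3 + 1/(2 + 18) - 19)*(-24) - 161 = (-3 + 1/20 - 19)*(-24) - 161 = -439/20*(-24) - 161 = 2634/5 - 161 = 1829/5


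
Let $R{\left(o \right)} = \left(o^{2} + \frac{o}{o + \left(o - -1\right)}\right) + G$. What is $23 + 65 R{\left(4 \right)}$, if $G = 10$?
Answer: $\frac{15677}{9} \approx 1741.9$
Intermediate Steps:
$R{\left(o \right)} = 10 + o^{2} + \frac{o}{1 + 2 o}$ ($R{\left(o \right)} = \left(o^{2} + \frac{o}{o + \left(o - -1\right)}\right) + 10 = \left(o^{2} + \frac{o}{o + \left(o + 1\right)}\right) + 10 = \left(o^{2} + \frac{o}{o + \left(1 + o\right)}\right) + 10 = \left(o^{2} + \frac{o}{1 + 2 o}\right) + 10 = 10 + o^{2} + \frac{o}{1 + 2 o}$)
$23 + 65 R{\left(4 \right)} = 23 + 65 \frac{10 + 4^{2} + 2 \cdot 4^{3} + 21 \cdot 4}{1 + 2 \cdot 4} = 23 + 65 \frac{10 + 16 + 2 \cdot 64 + 84}{1 + 8} = 23 + 65 \frac{10 + 16 + 128 + 84}{9} = 23 + 65 \cdot \frac{1}{9} \cdot 238 = 23 + 65 \cdot \frac{238}{9} = 23 + \frac{15470}{9} = \frac{15677}{9}$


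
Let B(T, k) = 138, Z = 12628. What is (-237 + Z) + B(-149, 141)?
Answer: 12529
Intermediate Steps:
(-237 + Z) + B(-149, 141) = (-237 + 12628) + 138 = 12391 + 138 = 12529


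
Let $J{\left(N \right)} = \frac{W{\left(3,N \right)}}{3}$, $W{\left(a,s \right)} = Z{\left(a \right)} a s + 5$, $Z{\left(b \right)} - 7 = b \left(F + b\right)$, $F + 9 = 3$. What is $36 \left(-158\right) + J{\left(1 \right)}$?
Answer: $- \frac{17065}{3} \approx -5688.3$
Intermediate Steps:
$F = -6$ ($F = -9 + 3 = -6$)
$Z{\left(b \right)} = 7 + b \left(-6 + b\right)$
$W{\left(a,s \right)} = 5 + a s \left(7 + a^{2} - 6 a\right)$ ($W{\left(a,s \right)} = \left(7 + a^{2} - 6 a\right) a s + 5 = a \left(7 + a^{2} - 6 a\right) s + 5 = a s \left(7 + a^{2} - 6 a\right) + 5 = 5 + a s \left(7 + a^{2} - 6 a\right)$)
$J{\left(N \right)} = \frac{5}{3} - 2 N$ ($J{\left(N \right)} = \frac{5 + 3 N \left(7 + 3^{2} - 18\right)}{3} = \left(5 + 3 N \left(7 + 9 - 18\right)\right) \frac{1}{3} = \left(5 + 3 N \left(-2\right)\right) \frac{1}{3} = \left(5 - 6 N\right) \frac{1}{3} = \frac{5}{3} - 2 N$)
$36 \left(-158\right) + J{\left(1 \right)} = 36 \left(-158\right) + \left(\frac{5}{3} - 2\right) = -5688 + \left(\frac{5}{3} - 2\right) = -5688 - \frac{1}{3} = - \frac{17065}{3}$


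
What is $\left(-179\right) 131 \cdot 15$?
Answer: $-351735$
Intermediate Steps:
$\left(-179\right) 131 \cdot 15 = \left(-23449\right) 15 = -351735$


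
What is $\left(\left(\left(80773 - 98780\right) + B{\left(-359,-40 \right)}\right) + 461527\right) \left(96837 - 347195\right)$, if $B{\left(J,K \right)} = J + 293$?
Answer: $-111022256532$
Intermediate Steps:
$B{\left(J,K \right)} = 293 + J$
$\left(\left(\left(80773 - 98780\right) + B{\left(-359,-40 \right)}\right) + 461527\right) \left(96837 - 347195\right) = \left(\left(\left(80773 - 98780\right) + \left(293 - 359\right)\right) + 461527\right) \left(96837 - 347195\right) = \left(\left(-18007 - 66\right) + 461527\right) \left(-250358\right) = \left(-18073 + 461527\right) \left(-250358\right) = 443454 \left(-250358\right) = -111022256532$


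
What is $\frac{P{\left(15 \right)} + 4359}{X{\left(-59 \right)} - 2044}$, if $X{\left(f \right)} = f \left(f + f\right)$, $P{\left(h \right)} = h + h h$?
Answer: $\frac{4599}{4918} \approx 0.93514$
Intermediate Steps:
$P{\left(h \right)} = h + h^{2}$
$X{\left(f \right)} = 2 f^{2}$ ($X{\left(f \right)} = f 2 f = 2 f^{2}$)
$\frac{P{\left(15 \right)} + 4359}{X{\left(-59 \right)} - 2044} = \frac{15 \left(1 + 15\right) + 4359}{2 \left(-59\right)^{2} - 2044} = \frac{15 \cdot 16 + 4359}{2 \cdot 3481 - 2044} = \frac{240 + 4359}{6962 - 2044} = \frac{4599}{4918}$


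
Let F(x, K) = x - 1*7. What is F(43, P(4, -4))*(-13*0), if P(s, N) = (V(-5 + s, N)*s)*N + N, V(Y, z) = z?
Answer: 0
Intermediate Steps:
P(s, N) = N + s*N**2 (P(s, N) = (N*s)*N + N = s*N**2 + N = N + s*N**2)
F(x, K) = -7 + x (F(x, K) = x - 7 = -7 + x)
F(43, P(4, -4))*(-13*0) = (-7 + 43)*(-13*0) = 36*0 = 0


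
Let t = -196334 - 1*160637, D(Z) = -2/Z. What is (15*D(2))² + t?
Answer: -356746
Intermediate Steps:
t = -356971 (t = -196334 - 160637 = -356971)
(15*D(2))² + t = (15*(-2/2))² - 356971 = (15*(-2*½))² - 356971 = (15*(-1))² - 356971 = (-15)² - 356971 = 225 - 356971 = -356746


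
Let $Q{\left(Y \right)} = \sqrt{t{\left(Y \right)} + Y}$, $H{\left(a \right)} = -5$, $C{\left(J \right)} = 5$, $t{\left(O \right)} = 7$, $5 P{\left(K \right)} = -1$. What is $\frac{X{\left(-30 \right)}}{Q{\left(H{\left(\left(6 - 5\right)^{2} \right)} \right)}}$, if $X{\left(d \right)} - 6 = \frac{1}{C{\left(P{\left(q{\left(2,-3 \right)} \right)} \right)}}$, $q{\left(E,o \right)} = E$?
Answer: $\frac{31 \sqrt{2}}{10} \approx 4.3841$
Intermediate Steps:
$P{\left(K \right)} = - \frac{1}{5}$ ($P{\left(K \right)} = \frac{1}{5} \left(-1\right) = - \frac{1}{5}$)
$Q{\left(Y \right)} = \sqrt{7 + Y}$
$X{\left(d \right)} = \frac{31}{5}$ ($X{\left(d \right)} = 6 + \frac{1}{5} = \frac{31}{5}$)
$\frac{X{\left(-30 \right)}}{Q{\left(H{\left(\left(6 - 5\right)^{2} \right)} \right)}} = \frac{31}{5 \sqrt{7 - 5}} = \frac{31}{5 \sqrt{2}} = \frac{31 \frac{\sqrt{2}}{2}}{5} = \frac{31 \sqrt{2}}{10}$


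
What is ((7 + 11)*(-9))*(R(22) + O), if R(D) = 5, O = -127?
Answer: 19764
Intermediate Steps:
((7 + 11)*(-9))*(R(22) + O) = ((7 + 11)*(-9))*(5 - 127) = (18*(-9))*(-122) = -162*(-122) = 19764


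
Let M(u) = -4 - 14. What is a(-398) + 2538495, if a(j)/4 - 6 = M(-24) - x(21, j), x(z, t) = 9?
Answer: 2538411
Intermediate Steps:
M(u) = -18
a(j) = -84 (a(j) = 24 + 4*(-18 - 1*9) = 24 + 4*(-18 - 9) = 24 + 4*(-27) = 24 - 108 = -84)
a(-398) + 2538495 = -84 + 2538495 = 2538411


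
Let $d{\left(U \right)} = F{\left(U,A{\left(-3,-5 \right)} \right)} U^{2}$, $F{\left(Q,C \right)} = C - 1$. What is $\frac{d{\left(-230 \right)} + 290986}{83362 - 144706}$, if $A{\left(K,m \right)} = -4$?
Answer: $- \frac{13243}{30672} \approx -0.43176$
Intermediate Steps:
$F{\left(Q,C \right)} = -1 + C$
$d{\left(U \right)} = - 5 U^{2}$ ($d{\left(U \right)} = \left(-1 - 4\right) U^{2} = - 5 U^{2}$)
$\frac{d{\left(-230 \right)} + 290986}{83362 - 144706} = \frac{- 5 \left(-230\right)^{2} + 290986}{83362 - 144706} = \frac{\left(-5\right) 52900 + 290986}{-61344} = \left(-264500 + 290986\right) \left(- \frac{1}{61344}\right) = 26486 \left(- \frac{1}{61344}\right) = - \frac{13243}{30672}$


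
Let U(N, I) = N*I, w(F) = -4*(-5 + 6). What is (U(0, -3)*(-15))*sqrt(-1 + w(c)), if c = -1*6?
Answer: 0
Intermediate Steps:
c = -6
w(F) = -4 (w(F) = -4*1 = -4)
U(N, I) = I*N
(U(0, -3)*(-15))*sqrt(-1 + w(c)) = (-3*0*(-15))*sqrt(-1 - 4) = (0*(-15))*sqrt(-5) = 0*(I*sqrt(5)) = 0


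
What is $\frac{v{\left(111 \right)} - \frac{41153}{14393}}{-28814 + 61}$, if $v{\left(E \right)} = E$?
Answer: $- \frac{1556470}{413841929} \approx -0.003761$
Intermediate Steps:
$\frac{v{\left(111 \right)} - \frac{41153}{14393}}{-28814 + 61} = \frac{111 - \frac{41153}{14393}}{-28814 + 61} = \frac{111 - \frac{41153}{14393}}{-28753} = \left(111 - \frac{41153}{14393}\right) \left(- \frac{1}{28753}\right) = \frac{1556470}{14393} \left(- \frac{1}{28753}\right) = - \frac{1556470}{413841929}$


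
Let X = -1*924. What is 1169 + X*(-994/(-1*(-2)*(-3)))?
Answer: -151907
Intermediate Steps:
X = -924
1169 + X*(-994/(-1*(-2)*(-3))) = 1169 - (-918456)/(-1*(-2)*(-3)) = 1169 - (-918456)/(2*(-3)) = 1169 - (-918456)/(-6) = 1169 - (-918456)*(-1)/6 = 1169 - 924*497/3 = 1169 - 153076 = -151907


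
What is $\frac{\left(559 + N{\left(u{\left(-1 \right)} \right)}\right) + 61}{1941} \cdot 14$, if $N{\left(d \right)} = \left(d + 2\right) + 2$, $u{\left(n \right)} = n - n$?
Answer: $\frac{2912}{647} \approx 4.5008$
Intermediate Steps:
$u{\left(n \right)} = 0$
$N{\left(d \right)} = 4 + d$ ($N{\left(d \right)} = \left(2 + d\right) + 2 = 4 + d$)
$\frac{\left(559 + N{\left(u{\left(-1 \right)} \right)}\right) + 61}{1941} \cdot 14 = \frac{\left(559 + \left(4 + 0\right)\right) + 61}{1941} \cdot 14 = \left(\left(559 + 4\right) + 61\right) \frac{1}{1941} \cdot 14 = \left(563 + 61\right) \frac{1}{1941} \cdot 14 = 624 \cdot \frac{1}{1941} \cdot 14 = \frac{208}{647} \cdot 14 = \frac{2912}{647}$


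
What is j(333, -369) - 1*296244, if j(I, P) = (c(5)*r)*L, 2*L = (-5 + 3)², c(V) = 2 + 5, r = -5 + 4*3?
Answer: -296146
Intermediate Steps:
r = 7 (r = -5 + 12 = 7)
c(V) = 7
L = 2 (L = (-5 + 3)²/2 = (½)*(-2)² = (½)*4 = 2)
j(I, P) = 98 (j(I, P) = (7*7)*2 = 49*2 = 98)
j(333, -369) - 1*296244 = 98 - 1*296244 = 98 - 296244 = -296146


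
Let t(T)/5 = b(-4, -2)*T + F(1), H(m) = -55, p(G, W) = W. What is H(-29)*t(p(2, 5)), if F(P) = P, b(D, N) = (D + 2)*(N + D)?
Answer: -16775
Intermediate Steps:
b(D, N) = (2 + D)*(D + N)
t(T) = 5 + 60*T (t(T) = 5*(((-4)**2 + 2*(-4) + 2*(-2) - 4*(-2))*T + 1) = 5*((16 - 8 - 4 + 8)*T + 1) = 5*(12*T + 1) = 5*(1 + 12*T) = 5 + 60*T)
H(-29)*t(p(2, 5)) = -55*(5 + 60*5) = -55*(5 + 300) = -55*305 = -16775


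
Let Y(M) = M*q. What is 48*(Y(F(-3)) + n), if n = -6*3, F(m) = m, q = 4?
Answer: -1440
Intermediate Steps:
n = -18
Y(M) = 4*M (Y(M) = M*4 = 4*M)
48*(Y(F(-3)) + n) = 48*(4*(-3) - 18) = 48*(-12 - 18) = 48*(-30) = -1440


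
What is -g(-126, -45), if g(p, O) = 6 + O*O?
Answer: -2031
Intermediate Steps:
g(p, O) = 6 + O**2
-g(-126, -45) = -(6 + (-45)**2) = -(6 + 2025) = -1*2031 = -2031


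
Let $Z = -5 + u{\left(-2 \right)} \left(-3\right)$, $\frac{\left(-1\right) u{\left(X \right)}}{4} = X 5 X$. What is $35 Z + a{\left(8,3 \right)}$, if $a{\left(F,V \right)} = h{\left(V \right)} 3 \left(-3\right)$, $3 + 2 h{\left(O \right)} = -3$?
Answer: $8252$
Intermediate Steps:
$u{\left(X \right)} = - 20 X^{2}$ ($u{\left(X \right)} = - 4 X 5 X = - 4 \cdot 5 X X = - 4 \cdot 5 X^{2} = - 20 X^{2}$)
$h{\left(O \right)} = -3$ ($h{\left(O \right)} = - \frac{3}{2} + \frac{1}{2} \left(-3\right) = - \frac{3}{2} - \frac{3}{2} = -3$)
$a{\left(F,V \right)} = 27$ ($a{\left(F,V \right)} = \left(-3\right) 3 \left(-3\right) = \left(-9\right) \left(-3\right) = 27$)
$Z = 235$ ($Z = -5 + - 20 \left(-2\right)^{2} \left(-3\right) = -5 + \left(-20\right) 4 \left(-3\right) = -5 - -240 = -5 + 240 = 235$)
$35 Z + a{\left(8,3 \right)} = 35 \cdot 235 + 27 = 8225 + 27 = 8252$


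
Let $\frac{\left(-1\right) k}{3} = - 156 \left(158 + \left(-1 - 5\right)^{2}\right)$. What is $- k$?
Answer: $-90792$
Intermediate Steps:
$k = 90792$ ($k = - 3 \left(- 156 \left(158 + \left(-1 - 5\right)^{2}\right)\right) = - 3 \left(- 156 \left(158 + \left(-6\right)^{2}\right)\right) = - 3 \left(- 156 \left(158 + 36\right)\right) = - 3 \left(\left(-156\right) 194\right) = \left(-3\right) \left(-30264\right) = 90792$)
$- k = \left(-1\right) 90792 = -90792$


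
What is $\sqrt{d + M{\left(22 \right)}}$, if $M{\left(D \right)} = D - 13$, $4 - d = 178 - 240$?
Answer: $5 \sqrt{3} \approx 8.6602$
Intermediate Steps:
$d = 66$ ($d = 4 - \left(178 - 240\right) = 4 - -62 = 4 + 62 = 66$)
$M{\left(D \right)} = -13 + D$
$\sqrt{d + M{\left(22 \right)}} = \sqrt{66 + \left(-13 + 22\right)} = \sqrt{66 + 9} = \sqrt{75} = 5 \sqrt{3}$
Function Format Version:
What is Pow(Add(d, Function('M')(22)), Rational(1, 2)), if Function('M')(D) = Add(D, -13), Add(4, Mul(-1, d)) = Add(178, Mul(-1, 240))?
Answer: Mul(5, Pow(3, Rational(1, 2))) ≈ 8.6602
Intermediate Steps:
d = 66 (d = Add(4, Mul(-1, Add(178, Mul(-1, 240)))) = Add(4, Mul(-1, Add(178, -240))) = Add(4, Mul(-1, -62)) = Add(4, 62) = 66)
Function('M')(D) = Add(-13, D)
Pow(Add(d, Function('M')(22)), Rational(1, 2)) = Pow(Add(66, Add(-13, 22)), Rational(1, 2)) = Pow(Add(66, 9), Rational(1, 2)) = Pow(75, Rational(1, 2)) = Mul(5, Pow(3, Rational(1, 2)))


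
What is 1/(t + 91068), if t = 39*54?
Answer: 1/93174 ≈ 1.0733e-5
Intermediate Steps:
t = 2106
1/(t + 91068) = 1/(2106 + 91068) = 1/93174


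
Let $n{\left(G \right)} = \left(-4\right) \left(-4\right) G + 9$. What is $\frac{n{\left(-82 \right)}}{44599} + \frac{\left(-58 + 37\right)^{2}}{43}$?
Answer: $\frac{19612130}{1917757} \approx 10.227$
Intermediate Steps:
$n{\left(G \right)} = 9 + 16 G$ ($n{\left(G \right)} = 16 G + 9 = 9 + 16 G$)
$\frac{n{\left(-82 \right)}}{44599} + \frac{\left(-58 + 37\right)^{2}}{43} = \frac{9 + 16 \left(-82\right)}{44599} + \frac{\left(-58 + 37\right)^{2}}{43} = \left(9 - 1312\right) \frac{1}{44599} + \left(-21\right)^{2} \cdot \frac{1}{43} = \left(-1303\right) \frac{1}{44599} + 441 \cdot \frac{1}{43} = - \frac{1303}{44599} + \frac{441}{43} = \frac{19612130}{1917757}$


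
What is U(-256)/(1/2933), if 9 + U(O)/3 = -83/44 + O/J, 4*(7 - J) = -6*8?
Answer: -179191635/836 ≈ -2.1434e+5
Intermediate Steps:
J = 19 (J = 7 - (-3)*8/2 = 7 - 1/4*(-48) = 7 + 12 = 19)
U(O) = -1437/44 + 3*O/19 (U(O) = -27 + 3*(-83/44 + O/19) = -27 + (-249/44 + 3*O/19) = -1437/44 + 3*O/19)
U(-256)/(1/2933) = (-1437/44 + (3/19)*(-256))/(1/2933) = (-1437/44 - 768/19)/(1/2933) = -61095/836*2933 = -179191635/836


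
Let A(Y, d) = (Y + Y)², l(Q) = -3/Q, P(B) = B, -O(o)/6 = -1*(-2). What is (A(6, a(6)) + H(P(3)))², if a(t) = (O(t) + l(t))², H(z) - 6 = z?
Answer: 23409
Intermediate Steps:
O(o) = -12 (O(o) = -(-6)*(-2) = -6*2 = -12)
H(z) = 6 + z
a(t) = (-12 - 3/t)²
A(Y, d) = 4*Y² (A(Y, d) = (2*Y)² = 4*Y²)
(A(6, a(6)) + H(P(3)))² = (4*6² + (6 + 3))² = (4*36 + 9)² = (144 + 9)² = 153² = 23409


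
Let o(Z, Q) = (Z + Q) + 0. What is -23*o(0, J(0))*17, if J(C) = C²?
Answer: 0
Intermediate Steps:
o(Z, Q) = Q + Z (o(Z, Q) = (Q + Z) + 0 = Q + Z)
-23*o(0, J(0))*17 = -23*(0² + 0)*17 = -23*(0 + 0)*17 = -23*0*17 = 0*17 = 0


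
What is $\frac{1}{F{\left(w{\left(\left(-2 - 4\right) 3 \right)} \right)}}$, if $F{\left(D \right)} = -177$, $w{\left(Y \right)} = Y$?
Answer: $- \frac{1}{177} \approx -0.0056497$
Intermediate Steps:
$\frac{1}{F{\left(w{\left(\left(-2 - 4\right) 3 \right)} \right)}} = \frac{1}{-177} = - \frac{1}{177}$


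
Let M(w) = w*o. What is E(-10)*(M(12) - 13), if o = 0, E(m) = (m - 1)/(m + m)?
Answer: -143/20 ≈ -7.1500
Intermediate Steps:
E(m) = (-1 + m)/(2*m) (E(m) = (-1 + m)/((2*m)) = (-1 + m)*(1/(2*m)) = (-1 + m)/(2*m))
M(w) = 0 (M(w) = w*0 = 0)
E(-10)*(M(12) - 13) = ((1/2)*(-1 - 10)/(-10))*(0 - 13) = ((1/2)*(-1/10)*(-11))*(-13) = (11/20)*(-13) = -143/20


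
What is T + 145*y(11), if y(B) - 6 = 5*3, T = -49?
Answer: 2996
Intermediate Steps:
y(B) = 21 (y(B) = 6 + 5*3 = 6 + 15 = 21)
T + 145*y(11) = -49 + 145*21 = -49 + 3045 = 2996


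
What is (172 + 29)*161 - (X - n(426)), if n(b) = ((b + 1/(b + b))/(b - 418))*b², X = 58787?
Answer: 77097581/8 ≈ 9.6372e+6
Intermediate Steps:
n(b) = b²*(b + 1/(2*b))/(-418 + b) (n(b) = ((b + 1/(2*b))/(-418 + b))*b² = b²*(b + 1/(2*b))/(-418 + b))
(172 + 29)*161 - (X - n(426)) = (172 + 29)*161 - (58787 - (426 + 2*426³)/(-836 + 2*426)) = 201*161 - (58787 - (426 + 2*77308776)/(-836 + 852)) = 32361 - (58787 - (426 + 154617552)/16) = 32361 - (58787 - 154617978/16) = 32361 - (58787 - 1*77308989/8) = 32361 - (58787 - 77308989/8) = 32361 - 1*(-76838693/8) = 32361 + 76838693/8 = 77097581/8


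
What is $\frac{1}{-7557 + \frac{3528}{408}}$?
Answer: $- \frac{17}{128322} \approx -0.00013248$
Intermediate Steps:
$\frac{1}{-7557 + \frac{3528}{408}} = \frac{1}{-7557 + 3528 \cdot \frac{1}{408}} = \frac{1}{-7557 + \frac{147}{17}} = \frac{1}{- \frac{128322}{17}} = - \frac{17}{128322}$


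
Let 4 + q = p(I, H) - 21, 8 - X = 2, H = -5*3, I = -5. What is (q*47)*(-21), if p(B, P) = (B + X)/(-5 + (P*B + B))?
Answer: 1602888/65 ≈ 24660.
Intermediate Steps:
H = -15
X = 6 (X = 8 - 1*2 = 8 - 2 = 6)
p(B, P) = (6 + B)/(-5 + B + B*P) (p(B, P) = (B + 6)/(-5 + (P*B + B)) = (6 + B)/(-5 + (B*P + B)) = (6 + B)/(-5 + (B + B*P)) = (6 + B)/(-5 + B + B*P))
q = -1624/65 (q = -4 + ((6 - 5)/(-5 - 5 - 5*(-15)) - 21) = -4 + (1/(-5 - 5 + 75) - 21) = -4 + (1/65 - 21) = -4 - 1364/65 = -1624/65 ≈ -24.985)
(q*47)*(-21) = -1624/65*47*(-21) = -76328/65*(-21) = 1602888/65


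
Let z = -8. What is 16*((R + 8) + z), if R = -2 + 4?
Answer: 32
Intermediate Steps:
R = 2
16*((R + 8) + z) = 16*((2 + 8) - 8) = 16*(10 - 8) = 16*2 = 32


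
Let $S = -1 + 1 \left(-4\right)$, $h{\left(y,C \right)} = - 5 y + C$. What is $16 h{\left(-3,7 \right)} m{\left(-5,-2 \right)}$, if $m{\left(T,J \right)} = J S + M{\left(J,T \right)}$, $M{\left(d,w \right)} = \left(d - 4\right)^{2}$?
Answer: $16192$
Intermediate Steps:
$M{\left(d,w \right)} = \left(-4 + d\right)^{2}$
$h{\left(y,C \right)} = C - 5 y$
$S = -5$ ($S = -1 - 4 = -5$)
$m{\left(T,J \right)} = \left(-4 + J\right)^{2} - 5 J$ ($m{\left(T,J \right)} = J \left(-5\right) + \left(-4 + J\right)^{2} = - 5 J + \left(-4 + J\right)^{2} = \left(-4 + J\right)^{2} - 5 J$)
$16 h{\left(-3,7 \right)} m{\left(-5,-2 \right)} = 16 \left(7 - -15\right) \left(\left(-4 - 2\right)^{2} - -10\right) = 16 \left(7 + 15\right) \left(\left(-6\right)^{2} + 10\right) = 16 \cdot 22 \left(36 + 10\right) = 352 \cdot 46 = 16192$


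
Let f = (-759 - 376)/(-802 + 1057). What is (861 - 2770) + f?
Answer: -97586/51 ≈ -1913.5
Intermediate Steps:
f = -227/51 (f = -1135/255 = -1135*1/255 = -227/51 ≈ -4.4510)
(861 - 2770) + f = (861 - 2770) - 227/51 = -1909 - 227/51 = -97586/51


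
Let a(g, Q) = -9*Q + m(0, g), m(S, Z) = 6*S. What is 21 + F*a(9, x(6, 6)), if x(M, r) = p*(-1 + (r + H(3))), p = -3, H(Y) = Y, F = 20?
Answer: 4341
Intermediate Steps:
x(M, r) = -6 - 3*r (x(M, r) = -3*(-1 + (r + 3)) = -3*(-1 + (3 + r)) = -3*(2 + r) = -6 - 3*r)
a(g, Q) = -9*Q (a(g, Q) = -9*Q + 6*0 = -9*Q + 0 = -9*Q)
21 + F*a(9, x(6, 6)) = 21 + 20*(-9*(-6 - 3*6)) = 21 + 20*(-9*(-6 - 18)) = 21 + 20*(-9*(-24)) = 21 + 20*216 = 21 + 4320 = 4341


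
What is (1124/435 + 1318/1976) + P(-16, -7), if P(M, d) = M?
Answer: -5479303/429780 ≈ -12.749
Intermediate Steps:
(1124/435 + 1318/1976) + P(-16, -7) = (1124/435 + 1318/1976) - 16 = (1124*(1/435) + 1318*(1/1976)) - 16 = (1124/435 + 659/988) - 16 = 1397177/429780 - 16 = -5479303/429780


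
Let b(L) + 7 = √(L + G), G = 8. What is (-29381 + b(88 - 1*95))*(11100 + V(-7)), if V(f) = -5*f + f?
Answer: -327018536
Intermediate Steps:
V(f) = -4*f
b(L) = -7 + √(8 + L) (b(L) = -7 + √(L + 8) = -7 + √(8 + L))
(-29381 + b(88 - 1*95))*(11100 + V(-7)) = (-29381 + (-7 + √(8 + (88 - 1*95))))*(11100 - 4*(-7)) = (-29381 + (-7 + √(8 + (88 - 95))))*(11100 + 28) = (-29381 + (-7 + √(8 - 7)))*11128 = (-29381 + (-7 + √1))*11128 = (-29381 + (-7 + 1))*11128 = (-29381 - 6)*11128 = -29387*11128 = -327018536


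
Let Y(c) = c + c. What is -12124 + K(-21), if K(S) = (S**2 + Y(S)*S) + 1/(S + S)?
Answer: -453643/42 ≈ -10801.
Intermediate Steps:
Y(c) = 2*c
K(S) = 1/(2*S) + 3*S**2 (K(S) = (S**2 + (2*S)*S) + 1/(S + S) = (S**2 + 2*S**2) + 1/(2*S) = 3*S**2 + 1/(2*S) = 1/(2*S) + 3*S**2)
-12124 + K(-21) = -12124 + (1/2)*(1 + 6*(-21)**3)/(-21) = -12124 + (1/2)*(-1/21)*(1 + 6*(-9261)) = -12124 + (1/2)*(-1/21)*(1 - 55566) = -12124 + (1/2)*(-1/21)*(-55565) = -12124 + 55565/42 = -453643/42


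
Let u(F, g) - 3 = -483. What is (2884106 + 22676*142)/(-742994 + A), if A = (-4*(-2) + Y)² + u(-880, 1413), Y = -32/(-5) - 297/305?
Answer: -22713348658/2765795993 ≈ -8.2122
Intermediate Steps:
Y = 331/61 (Y = -32*(-⅕) - 297*1/305 = 32/5 - 297/305 = 331/61 ≈ 5.4262)
u(F, g) = -480 (u(F, g) = 3 - 483 = -480)
A = -1115319/3721 (A = (-4*(-2) + 331/61)² - 480 = (8 + 331/61)² - 480 = (819/61)² - 480 = 670761/3721 - 480 = -1115319/3721 ≈ -299.74)
(2884106 + 22676*142)/(-742994 + A) = (2884106 + 22676*142)/(-742994 - 1115319/3721) = (2884106 + 3219992)/(-2765795993/3721) = 6104098*(-3721/2765795993) = -22713348658/2765795993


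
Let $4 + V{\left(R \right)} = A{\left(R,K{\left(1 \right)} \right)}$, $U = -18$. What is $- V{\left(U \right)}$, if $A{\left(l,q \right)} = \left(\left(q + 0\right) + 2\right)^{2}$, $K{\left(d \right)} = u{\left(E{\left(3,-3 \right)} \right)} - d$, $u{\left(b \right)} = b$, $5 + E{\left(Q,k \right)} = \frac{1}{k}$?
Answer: $- \frac{133}{9} \approx -14.778$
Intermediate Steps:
$E{\left(Q,k \right)} = -5 + \frac{1}{k}$
$K{\left(d \right)} = - \frac{16}{3} - d$ ($K{\left(d \right)} = \left(-5 + \frac{1}{-3}\right) - d = \left(-5 - \frac{1}{3}\right) - d = - \frac{16}{3} - d$)
$A{\left(l,q \right)} = \left(2 + q\right)^{2}$ ($A{\left(l,q \right)} = \left(q + 2\right)^{2} = \left(2 + q\right)^{2}$)
$V{\left(R \right)} = \frac{133}{9}$ ($V{\left(R \right)} = -4 + \left(2 - \frac{19}{3}\right)^{2} = -4 + \left(- \frac{13}{3}\right)^{2} = -4 + \frac{169}{9} = \frac{133}{9}$)
$- V{\left(U \right)} = \left(-1\right) \frac{133}{9} = - \frac{133}{9}$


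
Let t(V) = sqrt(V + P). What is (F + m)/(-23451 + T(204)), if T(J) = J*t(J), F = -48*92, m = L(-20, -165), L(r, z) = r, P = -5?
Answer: 34676212/180555939 + 301648*sqrt(199)/180555939 ≈ 0.21562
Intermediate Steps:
m = -20
t(V) = sqrt(-5 + V) (t(V) = sqrt(V - 5) = sqrt(-5 + V))
F = -4416
T(J) = J*sqrt(-5 + J)
(F + m)/(-23451 + T(204)) = (-4416 - 20)/(-23451 + 204*sqrt(-5 + 204)) = -4436/(-23451 + 204*sqrt(199))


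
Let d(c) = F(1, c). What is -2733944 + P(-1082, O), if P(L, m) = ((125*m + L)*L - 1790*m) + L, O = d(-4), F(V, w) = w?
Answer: -1016142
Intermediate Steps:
d(c) = c
O = -4
P(L, m) = L - 1790*m + L*(L + 125*m) (P(L, m) = ((L + 125*m)*L - 1790*m) + L = (L*(L + 125*m) - 1790*m) + L = (-1790*m + L*(L + 125*m)) + L = L - 1790*m + L*(L + 125*m))
-2733944 + P(-1082, O) = -2733944 + (-1082 + (-1082)² - 1790*(-4) + 125*(-1082)*(-4)) = -2733944 + (-1082 + 1170724 + 7160 + 541000) = -2733944 + 1717802 = -1016142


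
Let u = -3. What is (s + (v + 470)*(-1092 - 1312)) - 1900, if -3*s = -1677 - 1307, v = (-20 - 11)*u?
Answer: -4063072/3 ≈ -1.3544e+6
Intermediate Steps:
v = 93 (v = (-20 - 11)*(-3) = -31*(-3) = 93)
s = 2984/3 (s = -(-1677 - 1307)/3 = -⅓*(-2984) = 2984/3 ≈ 994.67)
(s + (v + 470)*(-1092 - 1312)) - 1900 = (2984/3 + (93 + 470)*(-1092 - 1312)) - 1900 = (2984/3 + 563*(-2404)) - 1900 = (2984/3 - 1353452) - 1900 = -4057372/3 - 1900 = -4063072/3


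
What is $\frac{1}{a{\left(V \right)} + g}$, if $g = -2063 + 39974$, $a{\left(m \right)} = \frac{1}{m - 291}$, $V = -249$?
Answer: $\frac{540}{20471939} \approx 2.6378 \cdot 10^{-5}$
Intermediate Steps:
$a{\left(m \right)} = \frac{1}{-291 + m}$
$g = 37911$
$\frac{1}{a{\left(V \right)} + g} = \frac{1}{\frac{1}{-291 - 249} + 37911} = \frac{1}{\frac{1}{-540} + 37911} = \frac{1}{- \frac{1}{540} + 37911} = \frac{1}{\frac{20471939}{540}} = \frac{540}{20471939}$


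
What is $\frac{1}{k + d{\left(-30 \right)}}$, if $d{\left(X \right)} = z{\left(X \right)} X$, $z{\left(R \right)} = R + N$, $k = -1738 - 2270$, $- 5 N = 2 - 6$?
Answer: $- \frac{1}{3132} \approx -0.00031928$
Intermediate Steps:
$N = \frac{4}{5}$ ($N = - \frac{2 - 6}{5} = \left(- \frac{1}{5}\right) \left(-4\right) = \frac{4}{5} \approx 0.8$)
$k = -4008$
$z{\left(R \right)} = \frac{4}{5} + R$ ($z{\left(R \right)} = R + \frac{4}{5} = \frac{4}{5} + R$)
$d{\left(X \right)} = X \left(\frac{4}{5} + X\right)$ ($d{\left(X \right)} = \left(\frac{4}{5} + X\right) X = X \left(\frac{4}{5} + X\right)$)
$\frac{1}{k + d{\left(-30 \right)}} = \frac{1}{-4008 + \frac{1}{5} \left(-30\right) \left(4 + 5 \left(-30\right)\right)} = \frac{1}{-4008 + \frac{1}{5} \left(-30\right) \left(4 - 150\right)} = \frac{1}{-4008 + \frac{1}{5} \left(-30\right) \left(-146\right)} = \frac{1}{-4008 + 876} = \frac{1}{-3132} = - \frac{1}{3132}$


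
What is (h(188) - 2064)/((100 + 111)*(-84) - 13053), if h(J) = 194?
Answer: 1870/30777 ≈ 0.060760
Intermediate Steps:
(h(188) - 2064)/((100 + 111)*(-84) - 13053) = (194 - 2064)/((100 + 111)*(-84) - 13053) = -1870/(211*(-84) - 13053) = -1870/(-17724 - 13053) = -1870/(-30777) = -1870*(-1/30777) = 1870/30777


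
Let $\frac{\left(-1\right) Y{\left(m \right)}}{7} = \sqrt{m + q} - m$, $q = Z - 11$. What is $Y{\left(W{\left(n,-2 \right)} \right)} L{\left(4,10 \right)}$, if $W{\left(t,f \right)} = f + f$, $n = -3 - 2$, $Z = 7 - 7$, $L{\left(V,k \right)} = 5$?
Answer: $-140 - 35 i \sqrt{15} \approx -140.0 - 135.55 i$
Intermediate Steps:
$Z = 0$
$q = -11$ ($q = 0 - 11 = -11$)
$n = -5$ ($n = -3 - 2 = -5$)
$W{\left(t,f \right)} = 2 f$
$Y{\left(m \right)} = - 7 \sqrt{-11 + m} + 7 m$ ($Y{\left(m \right)} = - 7 \left(\sqrt{m - 11} - m\right) = - 7 \left(\sqrt{-11 + m} - m\right) = - 7 \sqrt{-11 + m} + 7 m$)
$Y{\left(W{\left(n,-2 \right)} \right)} L{\left(4,10 \right)} = \left(- 7 \sqrt{-11 + 2 \left(-2\right)} + 7 \cdot 2 \left(-2\right)\right) 5 = \left(- 7 \sqrt{-11 - 4} + 7 \left(-4\right)\right) 5 = \left(- 7 \sqrt{-15} - 28\right) 5 = \left(- 7 i \sqrt{15} - 28\right) 5 = \left(-28 - 7 i \sqrt{15}\right) 5 = -140 - 35 i \sqrt{15}$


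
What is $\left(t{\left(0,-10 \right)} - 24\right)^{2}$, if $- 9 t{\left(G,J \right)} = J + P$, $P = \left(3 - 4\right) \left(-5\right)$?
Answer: $\frac{44521}{81} \approx 549.64$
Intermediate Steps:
$P = 5$ ($P = \left(-1\right) \left(-5\right) = 5$)
$t{\left(G,J \right)} = - \frac{5}{9} - \frac{J}{9}$ ($t{\left(G,J \right)} = - \frac{J + 5}{9} = - \frac{5 + J}{9} = - \frac{5}{9} - \frac{J}{9}$)
$\left(t{\left(0,-10 \right)} - 24\right)^{2} = \left(\left(- \frac{5}{9} - - \frac{10}{9}\right) - 24\right)^{2} = \left(\left(- \frac{5}{9} + \frac{10}{9}\right) - 24\right)^{2} = \left(\frac{5}{9} - 24\right)^{2} = \left(- \frac{211}{9}\right)^{2} = \frac{44521}{81}$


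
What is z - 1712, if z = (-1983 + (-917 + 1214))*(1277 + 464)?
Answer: -2937038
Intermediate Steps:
z = -2935326 (z = (-1983 + 297)*1741 = -1686*1741 = -2935326)
z - 1712 = -2935326 - 1712 = -2937038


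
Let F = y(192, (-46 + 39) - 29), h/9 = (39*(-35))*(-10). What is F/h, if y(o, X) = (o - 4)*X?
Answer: -376/6825 ≈ -0.055092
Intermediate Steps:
y(o, X) = X*(-4 + o) (y(o, X) = (-4 + o)*X = X*(-4 + o))
h = 122850 (h = 9*((39*(-35))*(-10)) = 9*(-1365*(-10)) = 9*13650 = 122850)
F = -6768 (F = ((-46 + 39) - 29)*(-4 + 192) = (-7 - 29)*188 = -36*188 = -6768)
F/h = -6768/122850 = -6768*1/122850 = -376/6825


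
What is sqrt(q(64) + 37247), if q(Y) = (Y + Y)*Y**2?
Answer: sqrt(561535) ≈ 749.36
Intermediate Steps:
q(Y) = 2*Y**3 (q(Y) = (2*Y)*Y**2 = 2*Y**3)
sqrt(q(64) + 37247) = sqrt(2*64**3 + 37247) = sqrt(2*262144 + 37247) = sqrt(524288 + 37247) = sqrt(561535)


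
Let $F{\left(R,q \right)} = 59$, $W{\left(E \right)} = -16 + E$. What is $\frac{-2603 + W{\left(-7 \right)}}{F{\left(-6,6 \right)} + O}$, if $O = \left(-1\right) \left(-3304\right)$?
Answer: $- \frac{2626}{3363} \approx -0.78085$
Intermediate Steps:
$O = 3304$
$\frac{-2603 + W{\left(-7 \right)}}{F{\left(-6,6 \right)} + O} = \frac{-2603 - 23}{59 + 3304} = \frac{-2603 - 23}{3363} = \left(-2626\right) \frac{1}{3363} = - \frac{2626}{3363}$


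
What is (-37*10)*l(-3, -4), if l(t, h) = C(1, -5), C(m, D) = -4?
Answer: 1480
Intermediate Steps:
l(t, h) = -4
(-37*10)*l(-3, -4) = -37*10*(-4) = -370*(-4) = 1480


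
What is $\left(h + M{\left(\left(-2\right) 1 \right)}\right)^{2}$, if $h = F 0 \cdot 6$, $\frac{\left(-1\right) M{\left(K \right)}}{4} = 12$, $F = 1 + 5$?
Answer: $2304$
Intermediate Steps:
$F = 6$
$M{\left(K \right)} = -48$ ($M{\left(K \right)} = \left(-4\right) 12 = -48$)
$h = 0$ ($h = 6 \cdot 0 \cdot 6 = 0 \cdot 6 = 0$)
$\left(h + M{\left(\left(-2\right) 1 \right)}\right)^{2} = \left(0 - 48\right)^{2} = \left(-48\right)^{2} = 2304$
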